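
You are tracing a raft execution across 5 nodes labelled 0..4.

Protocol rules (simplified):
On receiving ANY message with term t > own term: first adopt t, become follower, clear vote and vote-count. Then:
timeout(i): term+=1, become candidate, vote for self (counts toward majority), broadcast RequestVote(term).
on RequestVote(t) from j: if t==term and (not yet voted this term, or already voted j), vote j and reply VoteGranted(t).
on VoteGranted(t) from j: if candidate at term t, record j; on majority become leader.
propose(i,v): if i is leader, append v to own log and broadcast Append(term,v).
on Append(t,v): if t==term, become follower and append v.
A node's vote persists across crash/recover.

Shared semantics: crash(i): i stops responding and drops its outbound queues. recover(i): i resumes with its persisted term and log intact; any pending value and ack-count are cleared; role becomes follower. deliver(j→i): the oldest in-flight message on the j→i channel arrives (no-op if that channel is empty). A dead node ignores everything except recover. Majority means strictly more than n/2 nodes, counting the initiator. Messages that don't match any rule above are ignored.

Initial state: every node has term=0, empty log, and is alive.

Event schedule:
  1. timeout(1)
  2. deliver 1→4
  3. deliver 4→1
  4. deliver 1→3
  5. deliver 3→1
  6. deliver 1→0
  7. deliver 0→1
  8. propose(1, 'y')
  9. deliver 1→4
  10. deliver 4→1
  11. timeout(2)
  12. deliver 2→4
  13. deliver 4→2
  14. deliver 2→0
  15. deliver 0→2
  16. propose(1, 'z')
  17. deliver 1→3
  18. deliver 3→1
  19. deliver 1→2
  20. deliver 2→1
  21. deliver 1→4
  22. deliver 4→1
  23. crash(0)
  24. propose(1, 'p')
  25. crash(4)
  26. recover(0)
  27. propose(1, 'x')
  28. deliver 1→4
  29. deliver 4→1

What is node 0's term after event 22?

1

after 1 — timeout(1): n1:cand/t1/[-]
after 2 — deliver 1→4: n4:foll/t1/[-]
after 3 — deliver 4→1: ·
after 4 — deliver 1→3: n3:foll/t1/[-]
after 5 — deliver 3→1: n1:lead/t1/[-]
after 6 — deliver 1→0: n0:foll/t1/[-]
after 7 — deliver 0→1: ·
after 8 — propose(1,'y'): n1:lead/t1/[y]
after 9 — deliver 1→4: n4:foll/t1/[y]
after 10 — deliver 4→1: ·
after 11 — timeout(2): n2:cand/t1/[-]
after 12 — deliver 2→4: ·
after 13 — deliver 4→2: ·
after 14 — deliver 2→0: ·
after 15 — deliver 0→2: ·
after 16 — propose(1,'z'): n1:lead/t1/[y,z]
after 17 — deliver 1→3: n3:foll/t1/[y]
after 18 — deliver 3→1: ·
after 19 — deliver 1→2: ·
after 20 — deliver 2→1: ·
after 21 — deliver 1→4: n4:foll/t1/[y,z]
after 22 — deliver 4→1: ·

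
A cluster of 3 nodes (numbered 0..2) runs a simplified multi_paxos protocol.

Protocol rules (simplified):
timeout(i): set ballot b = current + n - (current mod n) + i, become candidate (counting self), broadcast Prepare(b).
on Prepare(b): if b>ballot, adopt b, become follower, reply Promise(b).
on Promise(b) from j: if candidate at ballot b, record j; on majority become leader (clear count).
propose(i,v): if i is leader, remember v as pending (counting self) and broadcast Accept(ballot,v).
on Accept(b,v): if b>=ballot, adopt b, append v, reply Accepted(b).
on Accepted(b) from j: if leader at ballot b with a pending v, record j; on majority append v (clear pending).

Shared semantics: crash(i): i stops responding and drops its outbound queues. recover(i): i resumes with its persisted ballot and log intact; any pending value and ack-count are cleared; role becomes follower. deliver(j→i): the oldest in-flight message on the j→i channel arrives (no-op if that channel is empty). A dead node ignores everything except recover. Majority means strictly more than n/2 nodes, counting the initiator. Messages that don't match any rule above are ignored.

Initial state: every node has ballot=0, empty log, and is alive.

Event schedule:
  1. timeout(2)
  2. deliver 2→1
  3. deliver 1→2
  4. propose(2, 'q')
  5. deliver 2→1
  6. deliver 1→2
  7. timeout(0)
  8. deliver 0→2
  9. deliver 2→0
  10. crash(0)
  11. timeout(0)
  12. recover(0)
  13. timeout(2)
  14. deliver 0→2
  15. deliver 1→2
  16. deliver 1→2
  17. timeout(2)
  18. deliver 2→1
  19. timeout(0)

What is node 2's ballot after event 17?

11

after 1 — timeout(2): n2:cand/b5/[-]
after 2 — deliver 2→1: n1:foll/b5/[-]
after 3 — deliver 1→2: n2:lead/b5/[-]
after 4 — propose(2,'q'): ·
after 5 — deliver 2→1: n1:foll/b5/[q]
after 6 — deliver 1→2: n2:lead/b5/[q]
after 7 — timeout(0): n0:cand/b3/[-]
after 8 — deliver 0→2: ·
after 9 — deliver 2→0: n0:foll/b5/[-]
after 10 — crash(0): n0:✗foll/b5/[-]
after 11 — timeout(0): ·
after 12 — recover(0): n0:foll/b5/[-]
after 13 — timeout(2): n2:cand/b8/[q]
after 14 — deliver 0→2: ·
after 15 — deliver 1→2: ·
after 16 — deliver 1→2: ·
after 17 — timeout(2): n2:cand/b11/[q]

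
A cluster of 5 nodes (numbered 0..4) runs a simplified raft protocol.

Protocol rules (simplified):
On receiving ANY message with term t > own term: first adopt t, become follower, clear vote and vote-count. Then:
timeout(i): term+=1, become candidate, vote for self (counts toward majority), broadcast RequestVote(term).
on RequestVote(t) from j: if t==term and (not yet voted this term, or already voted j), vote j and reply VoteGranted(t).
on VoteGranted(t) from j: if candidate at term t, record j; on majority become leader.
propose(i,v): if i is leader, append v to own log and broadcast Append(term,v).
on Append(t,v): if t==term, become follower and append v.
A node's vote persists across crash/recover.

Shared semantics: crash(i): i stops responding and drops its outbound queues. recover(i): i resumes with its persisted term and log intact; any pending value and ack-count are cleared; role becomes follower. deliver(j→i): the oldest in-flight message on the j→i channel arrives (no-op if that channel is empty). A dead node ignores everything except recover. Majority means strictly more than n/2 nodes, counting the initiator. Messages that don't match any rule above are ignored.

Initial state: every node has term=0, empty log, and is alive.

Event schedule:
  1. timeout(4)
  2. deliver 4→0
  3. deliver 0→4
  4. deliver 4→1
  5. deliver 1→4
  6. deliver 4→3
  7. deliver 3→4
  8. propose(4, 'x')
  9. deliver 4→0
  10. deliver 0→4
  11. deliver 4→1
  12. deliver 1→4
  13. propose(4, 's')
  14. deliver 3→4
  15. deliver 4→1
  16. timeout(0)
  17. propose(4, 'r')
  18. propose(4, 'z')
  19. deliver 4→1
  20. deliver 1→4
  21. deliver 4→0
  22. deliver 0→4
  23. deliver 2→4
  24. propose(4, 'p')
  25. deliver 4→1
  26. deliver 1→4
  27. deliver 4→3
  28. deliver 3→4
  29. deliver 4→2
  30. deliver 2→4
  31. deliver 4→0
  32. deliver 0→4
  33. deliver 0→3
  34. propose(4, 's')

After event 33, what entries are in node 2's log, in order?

[1] timeout(4) → N4(cand t1 [-])
[2] deliver 4→0 → N0(foll t1 [-])
[3] deliver 0→4 → ∅
[4] deliver 4→1 → N1(foll t1 [-])
[5] deliver 1→4 → N4(lead t1 [-])
[6] deliver 4→3 → N3(foll t1 [-])
[7] deliver 3→4 → ∅
[8] propose(4,'x') → N4(lead t1 [x])
[9] deliver 4→0 → N0(foll t1 [x])
[10] deliver 0→4 → ∅
[11] deliver 4→1 → N1(foll t1 [x])
[12] deliver 1→4 → ∅
[13] propose(4,'s') → N4(lead t1 [x,s])
[14] deliver 3→4 → ∅
[15] deliver 4→1 → N1(foll t1 [x,s])
[16] timeout(0) → N0(cand t2 [x])
[17] propose(4,'r') → N4(lead t1 [x,s,r])
[18] propose(4,'z') → N4(lead t1 [x,s,r,z])
[19] deliver 4→1 → N1(foll t1 [x,s,r])
[20] deliver 1→4 → ∅
[21] deliver 4→0 → ∅
[22] deliver 0→4 → N4(foll t2 [x,s,r,z])
[23] deliver 2→4 → ∅
[24] propose(4,'p') → ∅
[25] deliver 4→1 → N1(foll t1 [x,s,r,z])
[26] deliver 1→4 → ∅
[27] deliver 4→3 → N3(foll t1 [x])
[28] deliver 3→4 → ∅
[29] deliver 4→2 → N2(foll t1 [-])
[30] deliver 2→4 → ∅
[31] deliver 4→0 → ∅
[32] deliver 0→4 → ∅
[33] deliver 0→3 → N3(foll t2 [x])

empty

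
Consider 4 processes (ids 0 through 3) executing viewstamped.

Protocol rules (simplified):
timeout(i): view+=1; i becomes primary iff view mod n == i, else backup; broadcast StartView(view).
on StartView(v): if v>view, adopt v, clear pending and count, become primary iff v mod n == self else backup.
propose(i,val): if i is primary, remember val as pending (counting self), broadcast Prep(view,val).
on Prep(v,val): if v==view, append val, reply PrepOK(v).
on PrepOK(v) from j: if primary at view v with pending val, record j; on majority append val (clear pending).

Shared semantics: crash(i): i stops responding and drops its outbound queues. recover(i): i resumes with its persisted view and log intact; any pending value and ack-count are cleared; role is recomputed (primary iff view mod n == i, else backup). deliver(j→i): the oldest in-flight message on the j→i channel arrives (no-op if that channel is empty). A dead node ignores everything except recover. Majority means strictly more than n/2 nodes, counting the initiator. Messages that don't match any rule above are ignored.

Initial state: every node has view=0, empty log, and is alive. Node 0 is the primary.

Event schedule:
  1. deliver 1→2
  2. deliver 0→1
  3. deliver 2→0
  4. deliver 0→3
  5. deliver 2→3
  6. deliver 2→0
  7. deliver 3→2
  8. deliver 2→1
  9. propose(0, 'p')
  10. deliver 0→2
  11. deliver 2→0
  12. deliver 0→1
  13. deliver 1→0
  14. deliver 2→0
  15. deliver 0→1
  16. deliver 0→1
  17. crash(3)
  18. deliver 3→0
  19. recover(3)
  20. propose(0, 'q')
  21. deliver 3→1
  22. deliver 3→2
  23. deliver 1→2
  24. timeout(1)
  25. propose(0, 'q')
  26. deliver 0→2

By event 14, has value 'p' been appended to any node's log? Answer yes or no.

[1] deliver 1→2 → ∅
[2] deliver 0→1 → ∅
[3] deliver 2→0 → ∅
[4] deliver 0→3 → ∅
[5] deliver 2→3 → ∅
[6] deliver 2→0 → ∅
[7] deliver 3→2 → ∅
[8] deliver 2→1 → ∅
[9] propose(0,'p') → ∅
[10] deliver 0→2 → N2(back v0 [p])
[11] deliver 2→0 → ∅
[12] deliver 0→1 → N1(back v0 [p])
[13] deliver 1→0 → N0(prim v0 [p])
[14] deliver 2→0 → ∅

yes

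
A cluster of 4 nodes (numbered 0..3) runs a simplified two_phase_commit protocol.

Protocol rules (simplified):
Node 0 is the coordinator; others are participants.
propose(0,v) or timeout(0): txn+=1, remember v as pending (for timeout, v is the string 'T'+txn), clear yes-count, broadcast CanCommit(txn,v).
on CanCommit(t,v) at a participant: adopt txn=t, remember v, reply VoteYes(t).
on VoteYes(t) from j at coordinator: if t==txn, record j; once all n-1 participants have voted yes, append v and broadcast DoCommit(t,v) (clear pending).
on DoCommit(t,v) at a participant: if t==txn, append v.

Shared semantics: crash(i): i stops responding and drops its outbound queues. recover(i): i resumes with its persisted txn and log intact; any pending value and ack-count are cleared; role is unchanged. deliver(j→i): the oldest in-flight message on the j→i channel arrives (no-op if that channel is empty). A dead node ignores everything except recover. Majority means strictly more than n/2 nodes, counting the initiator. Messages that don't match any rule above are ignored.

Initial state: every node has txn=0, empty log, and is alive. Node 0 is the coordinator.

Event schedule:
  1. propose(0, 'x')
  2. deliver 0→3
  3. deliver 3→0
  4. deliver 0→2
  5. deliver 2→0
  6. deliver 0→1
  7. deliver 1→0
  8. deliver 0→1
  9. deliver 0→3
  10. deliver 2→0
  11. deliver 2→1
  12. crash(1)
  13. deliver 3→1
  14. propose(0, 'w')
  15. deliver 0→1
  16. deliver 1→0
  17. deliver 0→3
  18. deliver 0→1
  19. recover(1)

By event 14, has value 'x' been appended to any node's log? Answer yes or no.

yes

after 1 — propose(0,'x'): n0:coor/t1/[-]
after 2 — deliver 0→3: n3:part/t1/[-]
after 3 — deliver 3→0: ·
after 4 — deliver 0→2: n2:part/t1/[-]
after 5 — deliver 2→0: ·
after 6 — deliver 0→1: n1:part/t1/[-]
after 7 — deliver 1→0: n0:coor/t1/[x]
after 8 — deliver 0→1: n1:part/t1/[x]
after 9 — deliver 0→3: n3:part/t1/[x]
after 10 — deliver 2→0: ·
after 11 — deliver 2→1: ·
after 12 — crash(1): n1:✗part/t1/[x]
after 13 — deliver 3→1: ·
after 14 — propose(0,'w'): n0:coor/t2/[x]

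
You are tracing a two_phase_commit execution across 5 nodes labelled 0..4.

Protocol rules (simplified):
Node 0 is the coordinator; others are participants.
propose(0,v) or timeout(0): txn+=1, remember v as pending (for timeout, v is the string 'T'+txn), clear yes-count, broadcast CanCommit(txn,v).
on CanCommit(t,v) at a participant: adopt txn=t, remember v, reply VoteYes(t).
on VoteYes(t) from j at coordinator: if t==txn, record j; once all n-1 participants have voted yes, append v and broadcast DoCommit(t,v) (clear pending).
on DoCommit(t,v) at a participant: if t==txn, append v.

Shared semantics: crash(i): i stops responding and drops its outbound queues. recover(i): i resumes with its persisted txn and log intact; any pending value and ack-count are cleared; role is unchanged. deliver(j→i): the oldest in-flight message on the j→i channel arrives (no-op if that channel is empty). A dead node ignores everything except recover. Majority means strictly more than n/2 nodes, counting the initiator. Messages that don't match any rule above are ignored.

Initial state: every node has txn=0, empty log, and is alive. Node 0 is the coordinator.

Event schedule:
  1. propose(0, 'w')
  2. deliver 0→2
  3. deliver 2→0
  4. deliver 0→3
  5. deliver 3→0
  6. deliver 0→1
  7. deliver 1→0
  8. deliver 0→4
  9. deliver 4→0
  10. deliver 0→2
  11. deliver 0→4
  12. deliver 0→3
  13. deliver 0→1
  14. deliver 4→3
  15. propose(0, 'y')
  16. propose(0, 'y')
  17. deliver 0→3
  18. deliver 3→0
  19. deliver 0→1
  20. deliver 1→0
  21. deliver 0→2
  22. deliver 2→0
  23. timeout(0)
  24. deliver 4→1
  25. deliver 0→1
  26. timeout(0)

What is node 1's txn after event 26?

3

1. propose(0,'w'):  <0:coor t1 ->
2. deliver 0→2:  <2:part t1 ->
3. deliver 2→0:  nop
4. deliver 0→3:  <3:part t1 ->
5. deliver 3→0:  nop
6. deliver 0→1:  <1:part t1 ->
7. deliver 1→0:  nop
8. deliver 0→4:  <4:part t1 ->
9. deliver 4→0:  <0:coor t1 w>
10. deliver 0→2:  <2:part t1 w>
11. deliver 0→4:  <4:part t1 w>
12. deliver 0→3:  <3:part t1 w>
13. deliver 0→1:  <1:part t1 w>
14. deliver 4→3:  nop
15. propose(0,'y'):  <0:coor t2 w>
16. propose(0,'y'):  <0:coor t3 w>
17. deliver 0→3:  <3:part t2 w>
18. deliver 3→0:  nop
19. deliver 0→1:  <1:part t2 w>
20. deliver 1→0:  nop
21. deliver 0→2:  <2:part t2 w>
22. deliver 2→0:  nop
23. timeout(0):  <0:coor t4 w>
24. deliver 4→1:  nop
25. deliver 0→1:  <1:part t3 w>
26. timeout(0):  <0:coor t5 w>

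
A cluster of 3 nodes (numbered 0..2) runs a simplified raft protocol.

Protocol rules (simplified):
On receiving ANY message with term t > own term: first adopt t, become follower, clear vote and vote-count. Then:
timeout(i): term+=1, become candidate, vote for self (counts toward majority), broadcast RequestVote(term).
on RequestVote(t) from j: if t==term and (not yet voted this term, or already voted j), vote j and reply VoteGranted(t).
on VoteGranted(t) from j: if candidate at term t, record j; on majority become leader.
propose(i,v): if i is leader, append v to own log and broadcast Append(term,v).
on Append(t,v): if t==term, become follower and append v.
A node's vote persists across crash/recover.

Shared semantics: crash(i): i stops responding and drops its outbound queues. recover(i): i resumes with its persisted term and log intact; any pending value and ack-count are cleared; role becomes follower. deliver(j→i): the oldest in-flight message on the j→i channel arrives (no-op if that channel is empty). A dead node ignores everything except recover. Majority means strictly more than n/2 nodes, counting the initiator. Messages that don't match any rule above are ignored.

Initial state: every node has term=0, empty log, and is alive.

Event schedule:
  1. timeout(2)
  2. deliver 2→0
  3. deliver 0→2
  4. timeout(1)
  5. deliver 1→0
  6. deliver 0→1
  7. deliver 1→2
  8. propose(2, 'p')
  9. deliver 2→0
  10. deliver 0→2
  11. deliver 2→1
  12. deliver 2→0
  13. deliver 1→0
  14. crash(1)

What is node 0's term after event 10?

1. timeout(2):  <2:cand t1 ->
2. deliver 2→0:  <0:foll t1 ->
3. deliver 0→2:  <2:lead t1 ->
4. timeout(1):  <1:cand t1 ->
5. deliver 1→0:  nop
6. deliver 0→1:  nop
7. deliver 1→2:  nop
8. propose(2,'p'):  <2:lead t1 p>
9. deliver 2→0:  <0:foll t1 p>
10. deliver 0→2:  nop

1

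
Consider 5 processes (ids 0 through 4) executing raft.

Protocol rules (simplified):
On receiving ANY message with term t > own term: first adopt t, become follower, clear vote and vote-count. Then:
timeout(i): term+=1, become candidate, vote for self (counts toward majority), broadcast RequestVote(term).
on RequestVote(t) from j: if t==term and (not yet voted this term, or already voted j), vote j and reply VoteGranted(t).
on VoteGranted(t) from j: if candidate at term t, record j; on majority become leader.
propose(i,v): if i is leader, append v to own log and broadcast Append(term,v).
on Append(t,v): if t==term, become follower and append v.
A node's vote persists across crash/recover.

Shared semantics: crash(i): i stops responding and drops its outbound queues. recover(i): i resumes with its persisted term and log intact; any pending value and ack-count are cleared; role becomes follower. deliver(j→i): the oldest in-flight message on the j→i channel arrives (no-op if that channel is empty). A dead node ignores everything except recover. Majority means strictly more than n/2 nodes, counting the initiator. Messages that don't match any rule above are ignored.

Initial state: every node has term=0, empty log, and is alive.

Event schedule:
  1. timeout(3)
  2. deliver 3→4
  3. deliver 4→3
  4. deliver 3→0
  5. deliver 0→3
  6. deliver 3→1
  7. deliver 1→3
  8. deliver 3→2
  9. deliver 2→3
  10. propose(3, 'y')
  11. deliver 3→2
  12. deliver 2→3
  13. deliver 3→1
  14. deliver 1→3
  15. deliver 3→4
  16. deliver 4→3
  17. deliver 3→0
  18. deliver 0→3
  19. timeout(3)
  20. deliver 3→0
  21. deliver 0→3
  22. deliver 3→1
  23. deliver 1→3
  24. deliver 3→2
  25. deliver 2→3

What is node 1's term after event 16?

1. timeout(3):  <3:cand t1 ->
2. deliver 3→4:  <4:foll t1 ->
3. deliver 4→3:  nop
4. deliver 3→0:  <0:foll t1 ->
5. deliver 0→3:  <3:lead t1 ->
6. deliver 3→1:  <1:foll t1 ->
7. deliver 1→3:  nop
8. deliver 3→2:  <2:foll t1 ->
9. deliver 2→3:  nop
10. propose(3,'y'):  <3:lead t1 y>
11. deliver 3→2:  <2:foll t1 y>
12. deliver 2→3:  nop
13. deliver 3→1:  <1:foll t1 y>
14. deliver 1→3:  nop
15. deliver 3→4:  <4:foll t1 y>
16. deliver 4→3:  nop

1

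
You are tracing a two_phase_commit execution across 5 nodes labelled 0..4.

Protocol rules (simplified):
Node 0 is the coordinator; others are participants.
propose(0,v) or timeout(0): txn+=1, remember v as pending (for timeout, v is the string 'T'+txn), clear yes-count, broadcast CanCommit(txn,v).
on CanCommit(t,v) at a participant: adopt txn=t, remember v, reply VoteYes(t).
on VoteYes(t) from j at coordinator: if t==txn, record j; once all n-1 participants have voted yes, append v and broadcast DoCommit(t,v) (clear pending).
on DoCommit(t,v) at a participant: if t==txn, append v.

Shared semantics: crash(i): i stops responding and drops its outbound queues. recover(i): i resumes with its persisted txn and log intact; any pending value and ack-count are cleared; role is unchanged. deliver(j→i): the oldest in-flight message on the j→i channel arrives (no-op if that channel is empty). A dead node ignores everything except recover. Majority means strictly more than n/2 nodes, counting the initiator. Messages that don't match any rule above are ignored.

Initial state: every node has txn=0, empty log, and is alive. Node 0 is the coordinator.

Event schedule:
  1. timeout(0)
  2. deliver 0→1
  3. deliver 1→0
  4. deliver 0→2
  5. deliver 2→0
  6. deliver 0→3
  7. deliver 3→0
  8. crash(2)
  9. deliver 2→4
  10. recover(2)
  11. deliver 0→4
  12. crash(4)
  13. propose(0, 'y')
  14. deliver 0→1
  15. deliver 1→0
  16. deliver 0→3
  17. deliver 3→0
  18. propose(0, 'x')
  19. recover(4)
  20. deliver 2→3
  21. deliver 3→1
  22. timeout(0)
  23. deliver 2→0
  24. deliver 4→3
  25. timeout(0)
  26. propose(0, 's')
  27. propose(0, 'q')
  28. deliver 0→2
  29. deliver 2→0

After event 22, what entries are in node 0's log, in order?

empty

after 1 — timeout(0): n0:coor/t1/[-]
after 2 — deliver 0→1: n1:part/t1/[-]
after 3 — deliver 1→0: ·
after 4 — deliver 0→2: n2:part/t1/[-]
after 5 — deliver 2→0: ·
after 6 — deliver 0→3: n3:part/t1/[-]
after 7 — deliver 3→0: ·
after 8 — crash(2): n2:✗part/t1/[-]
after 9 — deliver 2→4: ·
after 10 — recover(2): n2:part/t1/[-]
after 11 — deliver 0→4: n4:part/t1/[-]
after 12 — crash(4): n4:✗part/t1/[-]
after 13 — propose(0,'y'): n0:coor/t2/[-]
after 14 — deliver 0→1: n1:part/t2/[-]
after 15 — deliver 1→0: ·
after 16 — deliver 0→3: n3:part/t2/[-]
after 17 — deliver 3→0: ·
after 18 — propose(0,'x'): n0:coor/t3/[-]
after 19 — recover(4): n4:part/t1/[-]
after 20 — deliver 2→3: ·
after 21 — deliver 3→1: ·
after 22 — timeout(0): n0:coor/t4/[-]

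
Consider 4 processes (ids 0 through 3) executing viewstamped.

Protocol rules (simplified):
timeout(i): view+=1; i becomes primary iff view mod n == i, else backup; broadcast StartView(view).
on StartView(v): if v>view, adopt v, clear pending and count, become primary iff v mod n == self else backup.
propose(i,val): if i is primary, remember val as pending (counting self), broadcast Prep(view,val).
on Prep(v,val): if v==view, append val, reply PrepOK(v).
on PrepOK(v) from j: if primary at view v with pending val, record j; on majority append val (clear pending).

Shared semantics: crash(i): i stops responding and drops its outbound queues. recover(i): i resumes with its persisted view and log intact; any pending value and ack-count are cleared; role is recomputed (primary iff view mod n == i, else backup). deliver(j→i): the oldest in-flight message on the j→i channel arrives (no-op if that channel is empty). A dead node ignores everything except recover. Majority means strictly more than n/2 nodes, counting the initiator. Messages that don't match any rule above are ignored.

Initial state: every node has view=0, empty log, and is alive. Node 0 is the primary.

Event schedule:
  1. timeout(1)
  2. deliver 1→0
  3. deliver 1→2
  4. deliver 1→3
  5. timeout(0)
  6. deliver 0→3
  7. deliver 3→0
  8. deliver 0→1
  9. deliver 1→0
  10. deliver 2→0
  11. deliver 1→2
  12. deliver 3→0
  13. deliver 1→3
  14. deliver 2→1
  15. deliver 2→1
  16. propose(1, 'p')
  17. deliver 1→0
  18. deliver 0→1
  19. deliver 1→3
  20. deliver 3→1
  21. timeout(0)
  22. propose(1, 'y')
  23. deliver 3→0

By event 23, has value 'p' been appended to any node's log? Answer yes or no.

no

after 1 — timeout(1): n1:prim/v1/[-]
after 2 — deliver 1→0: n0:back/v1/[-]
after 3 — deliver 1→2: n2:back/v1/[-]
after 4 — deliver 1→3: n3:back/v1/[-]
after 5 — timeout(0): n0:back/v2/[-]
after 6 — deliver 0→3: n3:back/v2/[-]
after 7 — deliver 3→0: ·
after 8 — deliver 0→1: n1:back/v2/[-]
after 9 — deliver 1→0: ·
after 10 — deliver 2→0: ·
after 11 — deliver 1→2: ·
after 12 — deliver 3→0: ·
after 13 — deliver 1→3: ·
after 14 — deliver 2→1: ·
after 15 — deliver 2→1: ·
after 16 — propose(1,'p'): ·
after 17 — deliver 1→0: ·
after 18 — deliver 0→1: ·
after 19 — deliver 1→3: ·
after 20 — deliver 3→1: ·
after 21 — timeout(0): n0:back/v3/[-]
after 22 — propose(1,'y'): ·
after 23 — deliver 3→0: ·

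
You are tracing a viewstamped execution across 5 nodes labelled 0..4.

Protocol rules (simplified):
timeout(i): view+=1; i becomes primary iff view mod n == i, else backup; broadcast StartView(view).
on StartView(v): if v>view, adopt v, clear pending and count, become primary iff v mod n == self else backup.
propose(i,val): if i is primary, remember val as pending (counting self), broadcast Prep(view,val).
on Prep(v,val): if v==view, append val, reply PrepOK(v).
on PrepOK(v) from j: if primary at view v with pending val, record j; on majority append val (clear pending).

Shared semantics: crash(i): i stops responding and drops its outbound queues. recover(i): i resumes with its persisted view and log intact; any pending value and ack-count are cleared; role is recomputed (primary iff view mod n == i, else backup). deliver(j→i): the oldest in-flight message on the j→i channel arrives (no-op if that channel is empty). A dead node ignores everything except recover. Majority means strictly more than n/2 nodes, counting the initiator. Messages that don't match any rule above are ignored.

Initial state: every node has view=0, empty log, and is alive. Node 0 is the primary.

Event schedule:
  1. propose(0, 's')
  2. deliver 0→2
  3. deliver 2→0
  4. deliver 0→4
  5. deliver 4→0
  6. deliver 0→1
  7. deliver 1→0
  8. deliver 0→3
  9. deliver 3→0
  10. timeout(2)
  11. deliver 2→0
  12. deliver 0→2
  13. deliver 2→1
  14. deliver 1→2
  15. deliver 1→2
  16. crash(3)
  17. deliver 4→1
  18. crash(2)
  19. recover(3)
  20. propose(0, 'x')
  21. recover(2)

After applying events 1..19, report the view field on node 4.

0

step 1 propose(0,'s'): —
step 2 deliver 0→2: 2={back,v=0,log=s}
step 3 deliver 2→0: —
step 4 deliver 0→4: 4={back,v=0,log=s}
step 5 deliver 4→0: 0={prim,v=0,log=s}
step 6 deliver 0→1: 1={back,v=0,log=s}
step 7 deliver 1→0: —
step 8 deliver 0→3: 3={back,v=0,log=s}
step 9 deliver 3→0: —
step 10 timeout(2): 2={back,v=1,log=s}
step 11 deliver 2→0: 0={back,v=1,log=s}
step 12 deliver 0→2: —
step 13 deliver 2→1: 1={prim,v=1,log=s}
step 14 deliver 1→2: —
step 15 deliver 1→2: —
step 16 crash(3): 3={✗back,v=0,log=s}
step 17 deliver 4→1: —
step 18 crash(2): 2={✗back,v=1,log=s}
step 19 recover(3): 3={back,v=0,log=s}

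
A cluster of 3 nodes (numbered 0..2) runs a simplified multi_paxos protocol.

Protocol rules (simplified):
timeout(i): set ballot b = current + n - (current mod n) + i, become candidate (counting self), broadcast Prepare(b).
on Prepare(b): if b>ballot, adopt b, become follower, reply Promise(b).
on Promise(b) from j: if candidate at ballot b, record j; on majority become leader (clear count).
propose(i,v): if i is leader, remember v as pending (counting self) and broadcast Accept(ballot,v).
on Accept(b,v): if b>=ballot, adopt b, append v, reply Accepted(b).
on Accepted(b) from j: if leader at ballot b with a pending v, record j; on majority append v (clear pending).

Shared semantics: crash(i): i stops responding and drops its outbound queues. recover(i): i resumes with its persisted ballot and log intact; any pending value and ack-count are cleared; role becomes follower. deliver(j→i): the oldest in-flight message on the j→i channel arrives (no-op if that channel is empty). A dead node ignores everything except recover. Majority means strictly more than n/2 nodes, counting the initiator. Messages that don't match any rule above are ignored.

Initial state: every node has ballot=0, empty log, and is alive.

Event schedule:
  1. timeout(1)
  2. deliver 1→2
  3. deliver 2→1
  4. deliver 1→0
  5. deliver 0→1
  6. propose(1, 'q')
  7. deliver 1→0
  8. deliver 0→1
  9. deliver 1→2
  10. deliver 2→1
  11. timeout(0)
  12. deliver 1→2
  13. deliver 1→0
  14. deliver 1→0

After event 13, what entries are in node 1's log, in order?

q

1. timeout(1):  <1:cand b4 ->
2. deliver 1→2:  <2:foll b4 ->
3. deliver 2→1:  <1:lead b4 ->
4. deliver 1→0:  <0:foll b4 ->
5. deliver 0→1:  nop
6. propose(1,'q'):  nop
7. deliver 1→0:  <0:foll b4 q>
8. deliver 0→1:  <1:lead b4 q>
9. deliver 1→2:  <2:foll b4 q>
10. deliver 2→1:  nop
11. timeout(0):  <0:cand b6 q>
12. deliver 1→2:  nop
13. deliver 1→0:  nop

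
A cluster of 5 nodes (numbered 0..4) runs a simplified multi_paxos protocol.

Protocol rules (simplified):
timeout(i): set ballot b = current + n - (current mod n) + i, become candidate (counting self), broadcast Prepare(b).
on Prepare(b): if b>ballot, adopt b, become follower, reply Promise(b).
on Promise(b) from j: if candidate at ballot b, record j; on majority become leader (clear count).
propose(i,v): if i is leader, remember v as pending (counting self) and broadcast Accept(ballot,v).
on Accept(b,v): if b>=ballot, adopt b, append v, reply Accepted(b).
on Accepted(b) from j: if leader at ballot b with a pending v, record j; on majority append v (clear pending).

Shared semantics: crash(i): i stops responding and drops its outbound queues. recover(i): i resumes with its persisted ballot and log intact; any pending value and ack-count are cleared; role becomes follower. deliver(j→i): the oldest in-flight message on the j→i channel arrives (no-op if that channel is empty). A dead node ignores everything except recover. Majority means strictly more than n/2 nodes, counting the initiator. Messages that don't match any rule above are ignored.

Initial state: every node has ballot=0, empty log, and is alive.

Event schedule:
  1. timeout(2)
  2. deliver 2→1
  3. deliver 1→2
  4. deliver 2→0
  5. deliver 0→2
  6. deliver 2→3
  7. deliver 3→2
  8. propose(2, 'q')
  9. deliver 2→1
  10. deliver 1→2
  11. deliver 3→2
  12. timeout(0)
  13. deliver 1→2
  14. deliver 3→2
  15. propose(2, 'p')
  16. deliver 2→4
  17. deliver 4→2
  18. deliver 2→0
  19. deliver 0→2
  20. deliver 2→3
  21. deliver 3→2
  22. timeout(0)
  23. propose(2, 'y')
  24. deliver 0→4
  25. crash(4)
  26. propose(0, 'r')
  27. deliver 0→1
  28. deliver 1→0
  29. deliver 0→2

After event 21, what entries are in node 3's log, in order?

after 1 — timeout(2): n2:cand/b7/[-]
after 2 — deliver 2→1: n1:foll/b7/[-]
after 3 — deliver 1→2: ·
after 4 — deliver 2→0: n0:foll/b7/[-]
after 5 — deliver 0→2: n2:lead/b7/[-]
after 6 — deliver 2→3: n3:foll/b7/[-]
after 7 — deliver 3→2: ·
after 8 — propose(2,'q'): ·
after 9 — deliver 2→1: n1:foll/b7/[q]
after 10 — deliver 1→2: ·
after 11 — deliver 3→2: ·
after 12 — timeout(0): n0:cand/b10/[-]
after 13 — deliver 1→2: ·
after 14 — deliver 3→2: ·
after 15 — propose(2,'p'): ·
after 16 — deliver 2→4: n4:foll/b7/[-]
after 17 — deliver 4→2: ·
after 18 — deliver 2→0: ·
after 19 — deliver 0→2: n2:foll/b10/[-]
after 20 — deliver 2→3: n3:foll/b7/[q]
after 21 — deliver 3→2: ·

q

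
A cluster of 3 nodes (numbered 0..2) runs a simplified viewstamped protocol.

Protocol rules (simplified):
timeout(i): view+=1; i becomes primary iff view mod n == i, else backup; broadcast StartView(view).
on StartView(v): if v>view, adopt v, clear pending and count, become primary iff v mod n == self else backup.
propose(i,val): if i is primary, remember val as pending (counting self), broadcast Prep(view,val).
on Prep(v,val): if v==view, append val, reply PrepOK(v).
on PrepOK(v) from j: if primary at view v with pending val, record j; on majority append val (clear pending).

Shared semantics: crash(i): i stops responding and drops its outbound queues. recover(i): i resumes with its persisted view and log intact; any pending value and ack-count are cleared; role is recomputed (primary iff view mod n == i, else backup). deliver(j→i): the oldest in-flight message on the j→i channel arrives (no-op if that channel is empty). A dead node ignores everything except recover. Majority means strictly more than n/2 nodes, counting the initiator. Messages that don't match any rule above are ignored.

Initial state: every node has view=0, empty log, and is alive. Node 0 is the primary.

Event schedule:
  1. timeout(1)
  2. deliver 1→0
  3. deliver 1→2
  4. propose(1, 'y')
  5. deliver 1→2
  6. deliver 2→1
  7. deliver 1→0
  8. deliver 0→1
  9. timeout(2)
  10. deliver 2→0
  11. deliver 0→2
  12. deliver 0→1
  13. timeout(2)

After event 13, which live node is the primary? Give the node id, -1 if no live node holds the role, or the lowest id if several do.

1

after 1 — timeout(1): n1:prim/v1/[-]
after 2 — deliver 1→0: n0:back/v1/[-]
after 3 — deliver 1→2: n2:back/v1/[-]
after 4 — propose(1,'y'): ·
after 5 — deliver 1→2: n2:back/v1/[y]
after 6 — deliver 2→1: n1:prim/v1/[y]
after 7 — deliver 1→0: n0:back/v1/[y]
after 8 — deliver 0→1: ·
after 9 — timeout(2): n2:prim/v2/[y]
after 10 — deliver 2→0: n0:back/v2/[y]
after 11 — deliver 0→2: ·
after 12 — deliver 0→1: ·
after 13 — timeout(2): n2:back/v3/[y]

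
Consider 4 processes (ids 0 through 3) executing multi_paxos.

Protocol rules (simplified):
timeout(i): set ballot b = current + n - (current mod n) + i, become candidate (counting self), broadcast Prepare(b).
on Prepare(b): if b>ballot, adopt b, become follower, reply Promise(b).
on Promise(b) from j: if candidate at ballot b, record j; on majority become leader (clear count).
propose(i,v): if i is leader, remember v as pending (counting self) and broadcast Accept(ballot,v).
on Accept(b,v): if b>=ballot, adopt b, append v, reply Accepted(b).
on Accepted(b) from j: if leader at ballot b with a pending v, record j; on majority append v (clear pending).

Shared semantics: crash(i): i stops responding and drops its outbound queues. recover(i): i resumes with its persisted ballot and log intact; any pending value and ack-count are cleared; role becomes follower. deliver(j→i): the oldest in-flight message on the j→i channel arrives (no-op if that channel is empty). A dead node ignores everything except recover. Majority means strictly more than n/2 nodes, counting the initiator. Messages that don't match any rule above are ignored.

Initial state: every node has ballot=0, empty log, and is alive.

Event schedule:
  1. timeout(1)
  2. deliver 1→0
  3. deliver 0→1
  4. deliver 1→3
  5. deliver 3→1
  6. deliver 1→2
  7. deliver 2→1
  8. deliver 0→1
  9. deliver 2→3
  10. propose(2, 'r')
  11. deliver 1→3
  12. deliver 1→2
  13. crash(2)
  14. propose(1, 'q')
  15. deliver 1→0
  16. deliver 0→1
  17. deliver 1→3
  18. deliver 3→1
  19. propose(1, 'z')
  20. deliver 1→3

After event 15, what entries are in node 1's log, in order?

e1 timeout(1): 1[cand,b=5,-]
e2 deliver 1→0: 0[foll,b=5,-]
e3 deliver 0→1: ·
e4 deliver 1→3: 3[foll,b=5,-]
e5 deliver 3→1: 1[lead,b=5,-]
e6 deliver 1→2: 2[foll,b=5,-]
e7 deliver 2→1: ·
e8 deliver 0→1: ·
e9 deliver 2→3: ·
e10 propose(2,'r'): ·
e11 deliver 1→3: ·
e12 deliver 1→2: ·
e13 crash(2): 2[✗foll,b=5,-]
e14 propose(1,'q'): ·
e15 deliver 1→0: 0[foll,b=5,q]

empty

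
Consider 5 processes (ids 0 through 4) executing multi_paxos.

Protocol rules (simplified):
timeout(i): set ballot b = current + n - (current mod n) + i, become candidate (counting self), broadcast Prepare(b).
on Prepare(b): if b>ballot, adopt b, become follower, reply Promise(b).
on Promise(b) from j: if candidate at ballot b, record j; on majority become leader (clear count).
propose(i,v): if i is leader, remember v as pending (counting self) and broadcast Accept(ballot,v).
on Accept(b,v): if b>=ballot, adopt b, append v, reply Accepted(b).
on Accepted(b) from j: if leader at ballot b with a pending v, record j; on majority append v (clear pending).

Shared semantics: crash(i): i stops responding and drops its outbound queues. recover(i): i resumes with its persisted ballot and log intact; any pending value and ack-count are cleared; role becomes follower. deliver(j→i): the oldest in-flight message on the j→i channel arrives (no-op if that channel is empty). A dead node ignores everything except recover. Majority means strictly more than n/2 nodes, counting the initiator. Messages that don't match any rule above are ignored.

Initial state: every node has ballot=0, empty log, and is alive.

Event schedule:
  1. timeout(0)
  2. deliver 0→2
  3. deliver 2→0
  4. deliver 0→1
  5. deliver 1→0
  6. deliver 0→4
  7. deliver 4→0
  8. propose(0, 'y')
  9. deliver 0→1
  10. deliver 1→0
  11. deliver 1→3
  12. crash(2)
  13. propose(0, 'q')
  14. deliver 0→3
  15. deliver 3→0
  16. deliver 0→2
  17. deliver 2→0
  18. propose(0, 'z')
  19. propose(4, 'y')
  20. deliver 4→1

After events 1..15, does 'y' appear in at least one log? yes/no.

yes

1. timeout(0):  <0:cand b5 ->
2. deliver 0→2:  <2:foll b5 ->
3. deliver 2→0:  nop
4. deliver 0→1:  <1:foll b5 ->
5. deliver 1→0:  <0:lead b5 ->
6. deliver 0→4:  <4:foll b5 ->
7. deliver 4→0:  nop
8. propose(0,'y'):  nop
9. deliver 0→1:  <1:foll b5 y>
10. deliver 1→0:  nop
11. deliver 1→3:  nop
12. crash(2):  <2:✗foll b5 ->
13. propose(0,'q'):  nop
14. deliver 0→3:  <3:foll b5 ->
15. deliver 3→0:  nop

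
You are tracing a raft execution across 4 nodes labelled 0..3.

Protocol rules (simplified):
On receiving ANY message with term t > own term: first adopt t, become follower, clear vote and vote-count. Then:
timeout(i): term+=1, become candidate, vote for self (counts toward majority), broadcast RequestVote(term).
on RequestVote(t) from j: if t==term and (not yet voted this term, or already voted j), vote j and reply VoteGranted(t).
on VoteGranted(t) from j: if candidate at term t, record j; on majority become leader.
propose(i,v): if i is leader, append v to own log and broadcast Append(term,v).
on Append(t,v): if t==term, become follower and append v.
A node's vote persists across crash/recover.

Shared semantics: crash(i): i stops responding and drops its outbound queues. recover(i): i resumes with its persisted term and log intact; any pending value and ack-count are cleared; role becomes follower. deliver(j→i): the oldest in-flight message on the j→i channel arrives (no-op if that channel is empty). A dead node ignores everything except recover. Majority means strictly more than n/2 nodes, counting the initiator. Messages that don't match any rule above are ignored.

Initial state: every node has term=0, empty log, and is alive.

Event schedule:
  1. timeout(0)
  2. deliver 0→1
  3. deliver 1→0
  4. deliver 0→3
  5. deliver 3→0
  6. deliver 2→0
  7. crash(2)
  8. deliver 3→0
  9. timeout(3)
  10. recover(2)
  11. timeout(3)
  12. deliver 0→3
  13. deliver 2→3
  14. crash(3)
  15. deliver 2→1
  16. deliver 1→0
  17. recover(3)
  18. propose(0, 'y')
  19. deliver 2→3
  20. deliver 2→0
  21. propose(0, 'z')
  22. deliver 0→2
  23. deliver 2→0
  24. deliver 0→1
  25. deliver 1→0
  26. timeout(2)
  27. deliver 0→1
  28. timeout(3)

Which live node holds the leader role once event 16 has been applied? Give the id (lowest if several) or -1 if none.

after 1 — timeout(0): n0:cand/t1/[-]
after 2 — deliver 0→1: n1:foll/t1/[-]
after 3 — deliver 1→0: ·
after 4 — deliver 0→3: n3:foll/t1/[-]
after 5 — deliver 3→0: n0:lead/t1/[-]
after 6 — deliver 2→0: ·
after 7 — crash(2): n2:✗foll/t0/[-]
after 8 — deliver 3→0: ·
after 9 — timeout(3): n3:cand/t2/[-]
after 10 — recover(2): n2:foll/t0/[-]
after 11 — timeout(3): n3:cand/t3/[-]
after 12 — deliver 0→3: ·
after 13 — deliver 2→3: ·
after 14 — crash(3): n3:✗cand/t3/[-]
after 15 — deliver 2→1: ·
after 16 — deliver 1→0: ·

0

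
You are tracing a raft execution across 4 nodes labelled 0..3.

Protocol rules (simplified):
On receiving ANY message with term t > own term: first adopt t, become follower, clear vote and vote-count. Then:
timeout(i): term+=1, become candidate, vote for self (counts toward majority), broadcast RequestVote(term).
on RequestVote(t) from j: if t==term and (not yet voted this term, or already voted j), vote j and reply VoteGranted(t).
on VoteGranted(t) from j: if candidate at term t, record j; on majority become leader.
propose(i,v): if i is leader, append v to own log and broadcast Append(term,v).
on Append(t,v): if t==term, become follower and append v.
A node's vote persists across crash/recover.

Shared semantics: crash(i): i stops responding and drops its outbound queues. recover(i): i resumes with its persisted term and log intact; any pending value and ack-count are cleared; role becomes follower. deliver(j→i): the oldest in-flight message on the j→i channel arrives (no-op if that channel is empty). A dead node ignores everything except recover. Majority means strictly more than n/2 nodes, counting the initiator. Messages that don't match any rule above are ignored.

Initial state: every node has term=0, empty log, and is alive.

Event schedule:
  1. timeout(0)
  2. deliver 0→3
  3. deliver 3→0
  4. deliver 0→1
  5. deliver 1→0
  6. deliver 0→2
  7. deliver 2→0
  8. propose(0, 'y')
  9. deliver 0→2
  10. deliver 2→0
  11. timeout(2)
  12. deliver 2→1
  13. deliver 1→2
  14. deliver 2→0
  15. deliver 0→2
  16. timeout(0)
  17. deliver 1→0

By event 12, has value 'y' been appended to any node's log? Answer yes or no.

after 1 — timeout(0): n0:cand/t1/[-]
after 2 — deliver 0→3: n3:foll/t1/[-]
after 3 — deliver 3→0: ·
after 4 — deliver 0→1: n1:foll/t1/[-]
after 5 — deliver 1→0: n0:lead/t1/[-]
after 6 — deliver 0→2: n2:foll/t1/[-]
after 7 — deliver 2→0: ·
after 8 — propose(0,'y'): n0:lead/t1/[y]
after 9 — deliver 0→2: n2:foll/t1/[y]
after 10 — deliver 2→0: ·
after 11 — timeout(2): n2:cand/t2/[y]
after 12 — deliver 2→1: n1:foll/t2/[-]

yes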